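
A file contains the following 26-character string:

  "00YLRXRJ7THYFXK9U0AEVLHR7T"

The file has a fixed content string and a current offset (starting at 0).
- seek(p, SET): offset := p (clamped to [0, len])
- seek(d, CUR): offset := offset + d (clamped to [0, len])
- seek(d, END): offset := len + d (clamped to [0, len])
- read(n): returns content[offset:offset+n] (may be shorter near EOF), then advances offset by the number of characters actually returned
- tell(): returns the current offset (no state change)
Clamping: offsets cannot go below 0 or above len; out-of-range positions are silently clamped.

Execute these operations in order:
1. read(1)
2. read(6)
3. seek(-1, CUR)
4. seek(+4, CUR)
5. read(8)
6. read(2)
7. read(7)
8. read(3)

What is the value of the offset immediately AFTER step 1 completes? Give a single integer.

After 1 (read(1)): returned '0', offset=1

Answer: 1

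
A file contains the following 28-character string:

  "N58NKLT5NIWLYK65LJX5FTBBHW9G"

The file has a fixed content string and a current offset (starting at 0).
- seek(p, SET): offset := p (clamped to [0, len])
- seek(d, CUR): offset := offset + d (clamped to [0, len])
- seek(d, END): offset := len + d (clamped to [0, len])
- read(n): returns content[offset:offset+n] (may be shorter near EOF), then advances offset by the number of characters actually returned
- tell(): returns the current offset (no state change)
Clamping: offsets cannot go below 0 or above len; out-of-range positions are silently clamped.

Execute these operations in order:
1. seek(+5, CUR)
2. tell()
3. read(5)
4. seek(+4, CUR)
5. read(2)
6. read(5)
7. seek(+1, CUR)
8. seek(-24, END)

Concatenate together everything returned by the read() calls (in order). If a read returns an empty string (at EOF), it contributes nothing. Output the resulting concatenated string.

Answer: LT5NI65LJX5F

Derivation:
After 1 (seek(+5, CUR)): offset=5
After 2 (tell()): offset=5
After 3 (read(5)): returned 'LT5NI', offset=10
After 4 (seek(+4, CUR)): offset=14
After 5 (read(2)): returned '65', offset=16
After 6 (read(5)): returned 'LJX5F', offset=21
After 7 (seek(+1, CUR)): offset=22
After 8 (seek(-24, END)): offset=4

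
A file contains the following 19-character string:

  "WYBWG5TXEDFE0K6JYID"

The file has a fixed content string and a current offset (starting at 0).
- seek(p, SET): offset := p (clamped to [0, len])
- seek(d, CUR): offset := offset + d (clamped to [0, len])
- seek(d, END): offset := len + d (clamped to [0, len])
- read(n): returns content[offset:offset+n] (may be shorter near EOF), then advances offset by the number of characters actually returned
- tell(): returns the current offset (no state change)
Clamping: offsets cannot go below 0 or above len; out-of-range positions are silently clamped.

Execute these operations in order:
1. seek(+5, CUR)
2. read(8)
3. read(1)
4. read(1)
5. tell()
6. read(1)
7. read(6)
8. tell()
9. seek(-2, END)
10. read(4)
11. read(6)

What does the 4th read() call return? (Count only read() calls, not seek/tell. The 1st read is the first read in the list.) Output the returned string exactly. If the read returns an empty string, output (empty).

Answer: J

Derivation:
After 1 (seek(+5, CUR)): offset=5
After 2 (read(8)): returned '5TXEDFE0', offset=13
After 3 (read(1)): returned 'K', offset=14
After 4 (read(1)): returned '6', offset=15
After 5 (tell()): offset=15
After 6 (read(1)): returned 'J', offset=16
After 7 (read(6)): returned 'YID', offset=19
After 8 (tell()): offset=19
After 9 (seek(-2, END)): offset=17
After 10 (read(4)): returned 'ID', offset=19
After 11 (read(6)): returned '', offset=19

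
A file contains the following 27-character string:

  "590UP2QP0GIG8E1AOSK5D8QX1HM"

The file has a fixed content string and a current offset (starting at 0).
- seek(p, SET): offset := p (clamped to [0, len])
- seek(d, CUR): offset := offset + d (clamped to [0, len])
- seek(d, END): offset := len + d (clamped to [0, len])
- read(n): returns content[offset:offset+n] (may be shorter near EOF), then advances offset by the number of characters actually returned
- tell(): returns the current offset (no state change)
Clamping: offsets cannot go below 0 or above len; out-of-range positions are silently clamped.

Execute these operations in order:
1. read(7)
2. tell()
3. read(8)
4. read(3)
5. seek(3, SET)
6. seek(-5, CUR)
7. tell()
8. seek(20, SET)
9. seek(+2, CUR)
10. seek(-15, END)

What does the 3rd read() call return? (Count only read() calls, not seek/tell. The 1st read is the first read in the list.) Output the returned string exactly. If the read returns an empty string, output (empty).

Answer: AOS

Derivation:
After 1 (read(7)): returned '590UP2Q', offset=7
After 2 (tell()): offset=7
After 3 (read(8)): returned 'P0GIG8E1', offset=15
After 4 (read(3)): returned 'AOS', offset=18
After 5 (seek(3, SET)): offset=3
After 6 (seek(-5, CUR)): offset=0
After 7 (tell()): offset=0
After 8 (seek(20, SET)): offset=20
After 9 (seek(+2, CUR)): offset=22
After 10 (seek(-15, END)): offset=12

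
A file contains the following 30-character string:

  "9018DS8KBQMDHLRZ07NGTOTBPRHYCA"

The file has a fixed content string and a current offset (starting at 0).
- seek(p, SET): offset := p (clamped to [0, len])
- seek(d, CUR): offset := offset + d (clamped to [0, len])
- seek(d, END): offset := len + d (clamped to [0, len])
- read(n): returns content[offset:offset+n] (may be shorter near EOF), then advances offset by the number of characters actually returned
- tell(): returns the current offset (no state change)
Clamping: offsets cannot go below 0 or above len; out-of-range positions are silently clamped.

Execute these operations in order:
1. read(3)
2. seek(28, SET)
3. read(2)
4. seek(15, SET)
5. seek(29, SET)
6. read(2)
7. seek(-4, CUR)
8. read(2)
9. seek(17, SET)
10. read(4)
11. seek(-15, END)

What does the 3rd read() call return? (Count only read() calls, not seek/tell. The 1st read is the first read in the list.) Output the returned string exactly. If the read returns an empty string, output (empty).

After 1 (read(3)): returned '901', offset=3
After 2 (seek(28, SET)): offset=28
After 3 (read(2)): returned 'CA', offset=30
After 4 (seek(15, SET)): offset=15
After 5 (seek(29, SET)): offset=29
After 6 (read(2)): returned 'A', offset=30
After 7 (seek(-4, CUR)): offset=26
After 8 (read(2)): returned 'HY', offset=28
After 9 (seek(17, SET)): offset=17
After 10 (read(4)): returned '7NGT', offset=21
After 11 (seek(-15, END)): offset=15

Answer: A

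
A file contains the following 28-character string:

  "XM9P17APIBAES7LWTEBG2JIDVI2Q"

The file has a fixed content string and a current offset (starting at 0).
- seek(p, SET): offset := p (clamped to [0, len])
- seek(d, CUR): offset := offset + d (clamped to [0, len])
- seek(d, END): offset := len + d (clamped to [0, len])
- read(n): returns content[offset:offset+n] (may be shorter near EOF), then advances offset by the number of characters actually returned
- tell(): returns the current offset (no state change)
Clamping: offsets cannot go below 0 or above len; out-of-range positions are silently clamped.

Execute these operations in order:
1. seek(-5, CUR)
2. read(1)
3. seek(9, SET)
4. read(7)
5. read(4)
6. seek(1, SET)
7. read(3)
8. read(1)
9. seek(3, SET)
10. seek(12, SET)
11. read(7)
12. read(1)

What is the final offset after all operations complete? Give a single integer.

Answer: 20

Derivation:
After 1 (seek(-5, CUR)): offset=0
After 2 (read(1)): returned 'X', offset=1
After 3 (seek(9, SET)): offset=9
After 4 (read(7)): returned 'BAES7LW', offset=16
After 5 (read(4)): returned 'TEBG', offset=20
After 6 (seek(1, SET)): offset=1
After 7 (read(3)): returned 'M9P', offset=4
After 8 (read(1)): returned '1', offset=5
After 9 (seek(3, SET)): offset=3
After 10 (seek(12, SET)): offset=12
After 11 (read(7)): returned 'S7LWTEB', offset=19
After 12 (read(1)): returned 'G', offset=20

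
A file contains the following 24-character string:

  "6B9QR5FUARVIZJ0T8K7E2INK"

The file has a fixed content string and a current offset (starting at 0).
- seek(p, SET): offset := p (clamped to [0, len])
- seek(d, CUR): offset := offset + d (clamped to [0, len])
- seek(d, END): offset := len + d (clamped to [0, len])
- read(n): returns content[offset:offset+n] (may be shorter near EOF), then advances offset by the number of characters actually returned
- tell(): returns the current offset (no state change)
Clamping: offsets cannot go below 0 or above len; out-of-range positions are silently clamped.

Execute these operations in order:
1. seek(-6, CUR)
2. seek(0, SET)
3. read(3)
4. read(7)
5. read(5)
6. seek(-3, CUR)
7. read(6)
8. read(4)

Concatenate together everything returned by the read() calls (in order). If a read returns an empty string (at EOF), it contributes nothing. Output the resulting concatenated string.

After 1 (seek(-6, CUR)): offset=0
After 2 (seek(0, SET)): offset=0
After 3 (read(3)): returned '6B9', offset=3
After 4 (read(7)): returned 'QR5FUAR', offset=10
After 5 (read(5)): returned 'VIZJ0', offset=15
After 6 (seek(-3, CUR)): offset=12
After 7 (read(6)): returned 'ZJ0T8K', offset=18
After 8 (read(4)): returned '7E2I', offset=22

Answer: 6B9QR5FUARVIZJ0ZJ0T8K7E2I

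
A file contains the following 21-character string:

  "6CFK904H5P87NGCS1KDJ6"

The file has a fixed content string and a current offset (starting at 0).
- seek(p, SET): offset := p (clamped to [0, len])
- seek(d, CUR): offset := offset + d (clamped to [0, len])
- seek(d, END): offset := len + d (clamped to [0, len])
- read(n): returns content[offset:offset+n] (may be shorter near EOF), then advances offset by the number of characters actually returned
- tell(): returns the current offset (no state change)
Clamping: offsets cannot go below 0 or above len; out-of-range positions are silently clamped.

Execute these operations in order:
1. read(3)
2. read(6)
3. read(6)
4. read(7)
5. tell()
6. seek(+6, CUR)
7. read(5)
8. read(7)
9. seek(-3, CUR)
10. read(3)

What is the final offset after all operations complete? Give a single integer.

After 1 (read(3)): returned '6CF', offset=3
After 2 (read(6)): returned 'K904H5', offset=9
After 3 (read(6)): returned 'P87NGC', offset=15
After 4 (read(7)): returned 'S1KDJ6', offset=21
After 5 (tell()): offset=21
After 6 (seek(+6, CUR)): offset=21
After 7 (read(5)): returned '', offset=21
After 8 (read(7)): returned '', offset=21
After 9 (seek(-3, CUR)): offset=18
After 10 (read(3)): returned 'DJ6', offset=21

Answer: 21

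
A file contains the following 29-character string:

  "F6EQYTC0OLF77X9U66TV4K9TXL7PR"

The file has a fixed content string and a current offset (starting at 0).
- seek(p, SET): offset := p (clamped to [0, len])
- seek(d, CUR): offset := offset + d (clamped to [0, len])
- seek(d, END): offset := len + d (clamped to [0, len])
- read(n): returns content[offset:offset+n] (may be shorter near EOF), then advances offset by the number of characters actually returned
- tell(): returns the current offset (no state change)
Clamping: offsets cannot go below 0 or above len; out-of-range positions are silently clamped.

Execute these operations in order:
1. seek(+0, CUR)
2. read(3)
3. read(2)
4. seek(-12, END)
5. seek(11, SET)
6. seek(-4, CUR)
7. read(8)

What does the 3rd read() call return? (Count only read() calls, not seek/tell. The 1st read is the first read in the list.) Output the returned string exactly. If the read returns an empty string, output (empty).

Answer: 0OLF77X9

Derivation:
After 1 (seek(+0, CUR)): offset=0
After 2 (read(3)): returned 'F6E', offset=3
After 3 (read(2)): returned 'QY', offset=5
After 4 (seek(-12, END)): offset=17
After 5 (seek(11, SET)): offset=11
After 6 (seek(-4, CUR)): offset=7
After 7 (read(8)): returned '0OLF77X9', offset=15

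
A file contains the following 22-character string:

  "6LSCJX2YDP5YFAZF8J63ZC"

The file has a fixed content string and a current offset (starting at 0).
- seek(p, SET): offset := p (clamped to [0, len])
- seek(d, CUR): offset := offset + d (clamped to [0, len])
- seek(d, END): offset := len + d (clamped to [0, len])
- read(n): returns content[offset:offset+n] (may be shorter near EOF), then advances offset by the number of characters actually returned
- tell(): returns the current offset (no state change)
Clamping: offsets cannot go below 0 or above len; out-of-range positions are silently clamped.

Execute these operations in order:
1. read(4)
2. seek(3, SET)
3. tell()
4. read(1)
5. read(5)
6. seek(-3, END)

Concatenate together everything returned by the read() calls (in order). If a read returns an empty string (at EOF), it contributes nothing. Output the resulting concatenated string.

Answer: 6LSCCJX2YD

Derivation:
After 1 (read(4)): returned '6LSC', offset=4
After 2 (seek(3, SET)): offset=3
After 3 (tell()): offset=3
After 4 (read(1)): returned 'C', offset=4
After 5 (read(5)): returned 'JX2YD', offset=9
After 6 (seek(-3, END)): offset=19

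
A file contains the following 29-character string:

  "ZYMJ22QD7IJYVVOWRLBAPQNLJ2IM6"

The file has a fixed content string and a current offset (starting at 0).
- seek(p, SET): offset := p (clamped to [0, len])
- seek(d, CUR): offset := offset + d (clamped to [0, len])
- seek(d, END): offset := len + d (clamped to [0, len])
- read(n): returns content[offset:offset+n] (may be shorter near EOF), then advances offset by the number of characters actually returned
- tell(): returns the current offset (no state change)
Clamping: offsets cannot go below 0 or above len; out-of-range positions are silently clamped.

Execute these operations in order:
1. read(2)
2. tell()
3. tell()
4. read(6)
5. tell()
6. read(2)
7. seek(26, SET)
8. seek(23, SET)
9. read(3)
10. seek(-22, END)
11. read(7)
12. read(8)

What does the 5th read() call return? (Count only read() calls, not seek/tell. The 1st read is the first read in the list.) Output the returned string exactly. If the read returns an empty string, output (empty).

Answer: D7IJYVV

Derivation:
After 1 (read(2)): returned 'ZY', offset=2
After 2 (tell()): offset=2
After 3 (tell()): offset=2
After 4 (read(6)): returned 'MJ22QD', offset=8
After 5 (tell()): offset=8
After 6 (read(2)): returned '7I', offset=10
After 7 (seek(26, SET)): offset=26
After 8 (seek(23, SET)): offset=23
After 9 (read(3)): returned 'LJ2', offset=26
After 10 (seek(-22, END)): offset=7
After 11 (read(7)): returned 'D7IJYVV', offset=14
After 12 (read(8)): returned 'OWRLBAPQ', offset=22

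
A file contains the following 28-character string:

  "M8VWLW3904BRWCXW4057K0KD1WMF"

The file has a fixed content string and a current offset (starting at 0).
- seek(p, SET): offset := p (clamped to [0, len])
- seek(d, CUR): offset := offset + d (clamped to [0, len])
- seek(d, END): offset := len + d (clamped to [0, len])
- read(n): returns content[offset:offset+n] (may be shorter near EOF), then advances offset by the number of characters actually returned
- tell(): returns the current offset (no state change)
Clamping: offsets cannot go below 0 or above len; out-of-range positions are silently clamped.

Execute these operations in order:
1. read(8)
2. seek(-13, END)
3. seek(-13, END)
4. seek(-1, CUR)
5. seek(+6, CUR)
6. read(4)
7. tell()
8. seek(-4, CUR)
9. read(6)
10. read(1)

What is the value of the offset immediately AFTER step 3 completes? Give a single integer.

After 1 (read(8)): returned 'M8VWLW39', offset=8
After 2 (seek(-13, END)): offset=15
After 3 (seek(-13, END)): offset=15

Answer: 15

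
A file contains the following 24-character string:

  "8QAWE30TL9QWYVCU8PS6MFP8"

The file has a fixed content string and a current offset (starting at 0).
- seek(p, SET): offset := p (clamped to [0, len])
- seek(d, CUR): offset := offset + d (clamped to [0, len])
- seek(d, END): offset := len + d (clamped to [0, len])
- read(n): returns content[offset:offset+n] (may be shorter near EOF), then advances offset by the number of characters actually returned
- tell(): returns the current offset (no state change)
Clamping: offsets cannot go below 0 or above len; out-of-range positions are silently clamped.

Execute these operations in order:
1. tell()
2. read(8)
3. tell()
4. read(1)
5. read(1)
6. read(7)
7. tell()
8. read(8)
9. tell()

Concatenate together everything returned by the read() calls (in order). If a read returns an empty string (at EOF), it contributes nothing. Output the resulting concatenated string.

After 1 (tell()): offset=0
After 2 (read(8)): returned '8QAWE30T', offset=8
After 3 (tell()): offset=8
After 4 (read(1)): returned 'L', offset=9
After 5 (read(1)): returned '9', offset=10
After 6 (read(7)): returned 'QWYVCU8', offset=17
After 7 (tell()): offset=17
After 8 (read(8)): returned 'PS6MFP8', offset=24
After 9 (tell()): offset=24

Answer: 8QAWE30TL9QWYVCU8PS6MFP8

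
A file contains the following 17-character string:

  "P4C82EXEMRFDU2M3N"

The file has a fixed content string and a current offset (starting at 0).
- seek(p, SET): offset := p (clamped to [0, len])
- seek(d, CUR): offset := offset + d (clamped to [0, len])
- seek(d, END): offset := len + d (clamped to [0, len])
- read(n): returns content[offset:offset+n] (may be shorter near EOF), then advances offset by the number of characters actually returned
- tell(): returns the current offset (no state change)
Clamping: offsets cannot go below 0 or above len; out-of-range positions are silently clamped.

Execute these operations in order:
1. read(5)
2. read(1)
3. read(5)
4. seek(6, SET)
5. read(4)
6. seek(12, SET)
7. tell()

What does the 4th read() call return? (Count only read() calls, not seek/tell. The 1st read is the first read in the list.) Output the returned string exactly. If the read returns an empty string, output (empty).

Answer: XEMR

Derivation:
After 1 (read(5)): returned 'P4C82', offset=5
After 2 (read(1)): returned 'E', offset=6
After 3 (read(5)): returned 'XEMRF', offset=11
After 4 (seek(6, SET)): offset=6
After 5 (read(4)): returned 'XEMR', offset=10
After 6 (seek(12, SET)): offset=12
After 7 (tell()): offset=12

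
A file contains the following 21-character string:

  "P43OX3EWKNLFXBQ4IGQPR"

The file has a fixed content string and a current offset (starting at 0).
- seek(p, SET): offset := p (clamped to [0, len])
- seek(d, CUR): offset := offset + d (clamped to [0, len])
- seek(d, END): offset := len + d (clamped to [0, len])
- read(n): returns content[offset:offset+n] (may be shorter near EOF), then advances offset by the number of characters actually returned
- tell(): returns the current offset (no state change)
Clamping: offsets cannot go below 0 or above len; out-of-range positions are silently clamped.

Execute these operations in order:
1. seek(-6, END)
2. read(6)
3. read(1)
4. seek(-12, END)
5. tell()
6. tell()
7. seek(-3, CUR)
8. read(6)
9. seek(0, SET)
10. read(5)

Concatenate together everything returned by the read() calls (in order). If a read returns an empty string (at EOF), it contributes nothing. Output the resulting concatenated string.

After 1 (seek(-6, END)): offset=15
After 2 (read(6)): returned '4IGQPR', offset=21
After 3 (read(1)): returned '', offset=21
After 4 (seek(-12, END)): offset=9
After 5 (tell()): offset=9
After 6 (tell()): offset=9
After 7 (seek(-3, CUR)): offset=6
After 8 (read(6)): returned 'EWKNLF', offset=12
After 9 (seek(0, SET)): offset=0
After 10 (read(5)): returned 'P43OX', offset=5

Answer: 4IGQPREWKNLFP43OX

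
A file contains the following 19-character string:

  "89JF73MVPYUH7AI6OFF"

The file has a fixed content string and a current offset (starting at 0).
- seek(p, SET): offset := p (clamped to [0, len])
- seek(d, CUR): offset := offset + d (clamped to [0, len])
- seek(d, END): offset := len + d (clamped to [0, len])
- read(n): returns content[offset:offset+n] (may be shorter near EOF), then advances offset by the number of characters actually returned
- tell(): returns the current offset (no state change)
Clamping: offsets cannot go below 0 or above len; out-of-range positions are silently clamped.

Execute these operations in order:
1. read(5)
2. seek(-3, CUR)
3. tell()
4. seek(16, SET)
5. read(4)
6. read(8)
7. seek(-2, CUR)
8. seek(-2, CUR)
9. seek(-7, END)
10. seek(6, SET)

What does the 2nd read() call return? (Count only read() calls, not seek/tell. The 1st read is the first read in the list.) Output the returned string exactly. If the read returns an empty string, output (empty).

Answer: OFF

Derivation:
After 1 (read(5)): returned '89JF7', offset=5
After 2 (seek(-3, CUR)): offset=2
After 3 (tell()): offset=2
After 4 (seek(16, SET)): offset=16
After 5 (read(4)): returned 'OFF', offset=19
After 6 (read(8)): returned '', offset=19
After 7 (seek(-2, CUR)): offset=17
After 8 (seek(-2, CUR)): offset=15
After 9 (seek(-7, END)): offset=12
After 10 (seek(6, SET)): offset=6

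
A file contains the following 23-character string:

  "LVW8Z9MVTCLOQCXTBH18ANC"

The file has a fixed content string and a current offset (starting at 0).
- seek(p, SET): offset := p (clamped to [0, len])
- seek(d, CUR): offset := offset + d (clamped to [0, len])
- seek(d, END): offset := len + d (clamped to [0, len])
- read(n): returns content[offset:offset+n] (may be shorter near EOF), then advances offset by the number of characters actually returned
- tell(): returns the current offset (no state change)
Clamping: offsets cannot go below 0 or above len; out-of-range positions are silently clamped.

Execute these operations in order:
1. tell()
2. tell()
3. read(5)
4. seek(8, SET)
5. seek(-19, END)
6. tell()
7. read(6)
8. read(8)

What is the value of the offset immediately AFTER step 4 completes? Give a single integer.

After 1 (tell()): offset=0
After 2 (tell()): offset=0
After 3 (read(5)): returned 'LVW8Z', offset=5
After 4 (seek(8, SET)): offset=8

Answer: 8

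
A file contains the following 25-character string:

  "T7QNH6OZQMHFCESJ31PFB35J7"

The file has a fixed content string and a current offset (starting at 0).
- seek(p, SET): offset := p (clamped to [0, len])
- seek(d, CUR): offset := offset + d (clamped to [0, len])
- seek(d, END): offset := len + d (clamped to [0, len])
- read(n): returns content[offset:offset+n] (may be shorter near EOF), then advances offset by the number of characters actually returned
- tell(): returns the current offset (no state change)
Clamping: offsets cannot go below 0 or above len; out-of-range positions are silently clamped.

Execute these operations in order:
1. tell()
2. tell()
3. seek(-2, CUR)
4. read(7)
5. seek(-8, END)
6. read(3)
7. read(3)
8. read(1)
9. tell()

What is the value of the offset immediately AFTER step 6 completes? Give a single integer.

After 1 (tell()): offset=0
After 2 (tell()): offset=0
After 3 (seek(-2, CUR)): offset=0
After 4 (read(7)): returned 'T7QNH6O', offset=7
After 5 (seek(-8, END)): offset=17
After 6 (read(3)): returned '1PF', offset=20

Answer: 20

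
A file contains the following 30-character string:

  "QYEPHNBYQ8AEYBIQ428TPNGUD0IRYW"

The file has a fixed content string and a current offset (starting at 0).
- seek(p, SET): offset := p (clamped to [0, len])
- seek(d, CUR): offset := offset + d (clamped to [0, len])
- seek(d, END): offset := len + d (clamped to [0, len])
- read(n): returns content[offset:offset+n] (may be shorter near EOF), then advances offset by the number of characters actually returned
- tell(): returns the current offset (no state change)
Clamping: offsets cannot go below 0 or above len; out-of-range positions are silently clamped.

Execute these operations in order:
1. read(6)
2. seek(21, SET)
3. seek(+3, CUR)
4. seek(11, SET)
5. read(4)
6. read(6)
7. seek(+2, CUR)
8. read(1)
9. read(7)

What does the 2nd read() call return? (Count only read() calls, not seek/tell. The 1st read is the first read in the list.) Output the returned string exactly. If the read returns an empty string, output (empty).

Answer: EYBI

Derivation:
After 1 (read(6)): returned 'QYEPHN', offset=6
After 2 (seek(21, SET)): offset=21
After 3 (seek(+3, CUR)): offset=24
After 4 (seek(11, SET)): offset=11
After 5 (read(4)): returned 'EYBI', offset=15
After 6 (read(6)): returned 'Q428TP', offset=21
After 7 (seek(+2, CUR)): offset=23
After 8 (read(1)): returned 'U', offset=24
After 9 (read(7)): returned 'D0IRYW', offset=30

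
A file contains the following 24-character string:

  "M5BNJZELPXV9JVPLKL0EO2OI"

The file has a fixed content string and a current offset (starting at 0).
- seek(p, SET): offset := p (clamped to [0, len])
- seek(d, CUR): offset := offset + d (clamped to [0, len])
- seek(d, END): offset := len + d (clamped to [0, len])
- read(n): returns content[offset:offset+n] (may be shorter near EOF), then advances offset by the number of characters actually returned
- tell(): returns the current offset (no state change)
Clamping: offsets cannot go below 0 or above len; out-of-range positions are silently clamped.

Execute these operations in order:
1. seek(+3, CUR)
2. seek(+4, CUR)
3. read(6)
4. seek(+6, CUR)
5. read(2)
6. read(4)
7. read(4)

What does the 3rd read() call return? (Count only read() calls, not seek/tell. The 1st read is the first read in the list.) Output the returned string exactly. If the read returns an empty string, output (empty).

After 1 (seek(+3, CUR)): offset=3
After 2 (seek(+4, CUR)): offset=7
After 3 (read(6)): returned 'LPXV9J', offset=13
After 4 (seek(+6, CUR)): offset=19
After 5 (read(2)): returned 'EO', offset=21
After 6 (read(4)): returned '2OI', offset=24
After 7 (read(4)): returned '', offset=24

Answer: 2OI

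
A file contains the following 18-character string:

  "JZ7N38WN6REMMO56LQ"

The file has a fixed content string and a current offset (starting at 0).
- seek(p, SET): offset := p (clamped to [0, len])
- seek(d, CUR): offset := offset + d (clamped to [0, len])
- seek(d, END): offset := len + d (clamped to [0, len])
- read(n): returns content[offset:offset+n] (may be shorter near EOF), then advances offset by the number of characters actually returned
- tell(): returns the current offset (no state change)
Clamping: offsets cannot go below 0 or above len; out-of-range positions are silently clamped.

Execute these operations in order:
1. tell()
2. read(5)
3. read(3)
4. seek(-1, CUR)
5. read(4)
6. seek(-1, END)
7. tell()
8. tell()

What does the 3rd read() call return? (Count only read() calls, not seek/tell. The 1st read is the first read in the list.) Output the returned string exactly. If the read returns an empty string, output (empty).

Answer: N6RE

Derivation:
After 1 (tell()): offset=0
After 2 (read(5)): returned 'JZ7N3', offset=5
After 3 (read(3)): returned '8WN', offset=8
After 4 (seek(-1, CUR)): offset=7
After 5 (read(4)): returned 'N6RE', offset=11
After 6 (seek(-1, END)): offset=17
After 7 (tell()): offset=17
After 8 (tell()): offset=17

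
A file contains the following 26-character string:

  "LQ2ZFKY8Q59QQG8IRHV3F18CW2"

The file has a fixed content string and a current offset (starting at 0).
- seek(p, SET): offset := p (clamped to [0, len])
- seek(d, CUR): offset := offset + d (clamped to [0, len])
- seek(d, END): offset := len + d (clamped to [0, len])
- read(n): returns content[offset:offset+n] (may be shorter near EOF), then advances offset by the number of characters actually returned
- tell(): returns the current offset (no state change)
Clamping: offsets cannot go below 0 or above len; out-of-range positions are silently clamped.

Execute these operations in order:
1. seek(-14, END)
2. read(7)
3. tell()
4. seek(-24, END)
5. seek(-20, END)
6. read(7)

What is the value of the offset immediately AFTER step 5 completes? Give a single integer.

Answer: 6

Derivation:
After 1 (seek(-14, END)): offset=12
After 2 (read(7)): returned 'QG8IRHV', offset=19
After 3 (tell()): offset=19
After 4 (seek(-24, END)): offset=2
After 5 (seek(-20, END)): offset=6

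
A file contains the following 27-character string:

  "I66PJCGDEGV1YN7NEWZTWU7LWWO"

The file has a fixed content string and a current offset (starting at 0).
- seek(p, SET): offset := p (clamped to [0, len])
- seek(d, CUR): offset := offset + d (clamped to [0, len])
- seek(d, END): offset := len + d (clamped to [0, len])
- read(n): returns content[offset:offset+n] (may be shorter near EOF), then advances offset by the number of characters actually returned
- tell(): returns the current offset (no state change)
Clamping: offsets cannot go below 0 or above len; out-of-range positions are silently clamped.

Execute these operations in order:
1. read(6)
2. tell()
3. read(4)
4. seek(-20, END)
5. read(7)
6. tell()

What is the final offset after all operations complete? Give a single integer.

After 1 (read(6)): returned 'I66PJC', offset=6
After 2 (tell()): offset=6
After 3 (read(4)): returned 'GDEG', offset=10
After 4 (seek(-20, END)): offset=7
After 5 (read(7)): returned 'DEGV1YN', offset=14
After 6 (tell()): offset=14

Answer: 14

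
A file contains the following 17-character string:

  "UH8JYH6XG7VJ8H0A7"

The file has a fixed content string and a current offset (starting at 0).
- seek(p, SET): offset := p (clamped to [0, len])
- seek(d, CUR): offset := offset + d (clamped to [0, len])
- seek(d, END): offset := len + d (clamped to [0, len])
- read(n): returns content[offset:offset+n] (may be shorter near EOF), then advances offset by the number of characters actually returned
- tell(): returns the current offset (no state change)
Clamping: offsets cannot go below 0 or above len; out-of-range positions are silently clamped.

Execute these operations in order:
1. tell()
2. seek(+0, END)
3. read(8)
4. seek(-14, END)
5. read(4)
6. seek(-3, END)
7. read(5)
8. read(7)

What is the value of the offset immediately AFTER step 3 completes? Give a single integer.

After 1 (tell()): offset=0
After 2 (seek(+0, END)): offset=17
After 3 (read(8)): returned '', offset=17

Answer: 17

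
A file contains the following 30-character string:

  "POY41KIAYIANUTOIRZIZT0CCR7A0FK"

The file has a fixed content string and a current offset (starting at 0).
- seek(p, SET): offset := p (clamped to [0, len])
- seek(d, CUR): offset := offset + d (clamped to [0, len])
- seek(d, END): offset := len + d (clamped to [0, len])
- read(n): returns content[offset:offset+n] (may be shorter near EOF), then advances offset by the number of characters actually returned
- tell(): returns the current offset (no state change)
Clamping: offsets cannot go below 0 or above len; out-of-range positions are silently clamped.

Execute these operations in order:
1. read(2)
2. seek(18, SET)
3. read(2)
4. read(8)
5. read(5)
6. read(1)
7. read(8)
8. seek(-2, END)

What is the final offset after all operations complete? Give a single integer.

After 1 (read(2)): returned 'PO', offset=2
After 2 (seek(18, SET)): offset=18
After 3 (read(2)): returned 'IZ', offset=20
After 4 (read(8)): returned 'T0CCR7A0', offset=28
After 5 (read(5)): returned 'FK', offset=30
After 6 (read(1)): returned '', offset=30
After 7 (read(8)): returned '', offset=30
After 8 (seek(-2, END)): offset=28

Answer: 28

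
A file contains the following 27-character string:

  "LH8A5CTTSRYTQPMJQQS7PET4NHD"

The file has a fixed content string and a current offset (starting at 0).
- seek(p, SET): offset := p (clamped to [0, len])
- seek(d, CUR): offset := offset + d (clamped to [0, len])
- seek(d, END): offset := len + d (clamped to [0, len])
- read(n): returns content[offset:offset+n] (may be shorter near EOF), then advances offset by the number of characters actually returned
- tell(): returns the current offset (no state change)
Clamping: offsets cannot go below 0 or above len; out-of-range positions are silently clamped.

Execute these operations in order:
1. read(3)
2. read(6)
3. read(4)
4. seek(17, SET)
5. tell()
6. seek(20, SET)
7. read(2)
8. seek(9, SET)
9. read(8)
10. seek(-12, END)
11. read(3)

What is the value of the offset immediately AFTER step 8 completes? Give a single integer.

Answer: 9

Derivation:
After 1 (read(3)): returned 'LH8', offset=3
After 2 (read(6)): returned 'A5CTTS', offset=9
After 3 (read(4)): returned 'RYTQ', offset=13
After 4 (seek(17, SET)): offset=17
After 5 (tell()): offset=17
After 6 (seek(20, SET)): offset=20
After 7 (read(2)): returned 'PE', offset=22
After 8 (seek(9, SET)): offset=9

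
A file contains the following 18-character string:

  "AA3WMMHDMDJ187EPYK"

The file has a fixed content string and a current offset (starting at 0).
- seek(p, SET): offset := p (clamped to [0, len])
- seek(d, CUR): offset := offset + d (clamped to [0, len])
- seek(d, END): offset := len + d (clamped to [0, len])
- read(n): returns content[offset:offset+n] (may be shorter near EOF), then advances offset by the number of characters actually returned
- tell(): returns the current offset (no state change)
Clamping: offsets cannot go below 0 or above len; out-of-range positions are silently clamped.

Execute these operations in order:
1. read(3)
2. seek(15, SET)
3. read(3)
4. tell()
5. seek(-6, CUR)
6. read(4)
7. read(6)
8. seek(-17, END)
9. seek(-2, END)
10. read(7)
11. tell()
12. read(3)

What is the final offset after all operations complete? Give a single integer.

After 1 (read(3)): returned 'AA3', offset=3
After 2 (seek(15, SET)): offset=15
After 3 (read(3)): returned 'PYK', offset=18
After 4 (tell()): offset=18
After 5 (seek(-6, CUR)): offset=12
After 6 (read(4)): returned '87EP', offset=16
After 7 (read(6)): returned 'YK', offset=18
After 8 (seek(-17, END)): offset=1
After 9 (seek(-2, END)): offset=16
After 10 (read(7)): returned 'YK', offset=18
After 11 (tell()): offset=18
After 12 (read(3)): returned '', offset=18

Answer: 18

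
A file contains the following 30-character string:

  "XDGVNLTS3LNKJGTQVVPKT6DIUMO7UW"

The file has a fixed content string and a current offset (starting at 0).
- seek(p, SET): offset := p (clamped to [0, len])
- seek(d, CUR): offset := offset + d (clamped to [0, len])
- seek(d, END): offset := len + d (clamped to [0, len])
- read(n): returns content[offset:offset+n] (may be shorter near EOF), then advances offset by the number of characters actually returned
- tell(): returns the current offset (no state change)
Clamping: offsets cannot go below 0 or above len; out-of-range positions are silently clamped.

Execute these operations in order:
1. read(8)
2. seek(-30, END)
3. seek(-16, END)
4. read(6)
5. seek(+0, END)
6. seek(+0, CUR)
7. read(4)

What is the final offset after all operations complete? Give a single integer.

Answer: 30

Derivation:
After 1 (read(8)): returned 'XDGVNLTS', offset=8
After 2 (seek(-30, END)): offset=0
After 3 (seek(-16, END)): offset=14
After 4 (read(6)): returned 'TQVVPK', offset=20
After 5 (seek(+0, END)): offset=30
After 6 (seek(+0, CUR)): offset=30
After 7 (read(4)): returned '', offset=30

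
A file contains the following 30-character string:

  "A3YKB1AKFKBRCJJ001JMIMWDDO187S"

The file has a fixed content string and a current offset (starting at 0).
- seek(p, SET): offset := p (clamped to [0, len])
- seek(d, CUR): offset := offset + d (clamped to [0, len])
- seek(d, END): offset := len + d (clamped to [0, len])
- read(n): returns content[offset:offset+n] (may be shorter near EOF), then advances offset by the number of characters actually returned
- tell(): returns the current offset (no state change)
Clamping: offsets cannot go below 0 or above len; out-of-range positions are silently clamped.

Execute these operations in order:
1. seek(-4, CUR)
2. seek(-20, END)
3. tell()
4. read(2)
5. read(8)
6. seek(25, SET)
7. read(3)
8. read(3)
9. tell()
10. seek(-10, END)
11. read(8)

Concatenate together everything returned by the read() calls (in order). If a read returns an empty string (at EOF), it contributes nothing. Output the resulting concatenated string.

Answer: BRCJJ001JMO187SIMWDDO18

Derivation:
After 1 (seek(-4, CUR)): offset=0
After 2 (seek(-20, END)): offset=10
After 3 (tell()): offset=10
After 4 (read(2)): returned 'BR', offset=12
After 5 (read(8)): returned 'CJJ001JM', offset=20
After 6 (seek(25, SET)): offset=25
After 7 (read(3)): returned 'O18', offset=28
After 8 (read(3)): returned '7S', offset=30
After 9 (tell()): offset=30
After 10 (seek(-10, END)): offset=20
After 11 (read(8)): returned 'IMWDDO18', offset=28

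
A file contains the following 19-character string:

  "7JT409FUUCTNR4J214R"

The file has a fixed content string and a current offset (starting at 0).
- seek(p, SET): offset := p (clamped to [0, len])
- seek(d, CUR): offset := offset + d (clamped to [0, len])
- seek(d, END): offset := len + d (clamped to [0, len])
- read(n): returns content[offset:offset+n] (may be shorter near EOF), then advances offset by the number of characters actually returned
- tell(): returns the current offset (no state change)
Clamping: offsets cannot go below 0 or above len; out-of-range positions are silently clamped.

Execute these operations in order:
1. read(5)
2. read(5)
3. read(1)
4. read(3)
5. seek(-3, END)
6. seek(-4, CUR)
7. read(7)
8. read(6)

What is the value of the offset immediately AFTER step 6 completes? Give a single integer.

Answer: 12

Derivation:
After 1 (read(5)): returned '7JT40', offset=5
After 2 (read(5)): returned '9FUUC', offset=10
After 3 (read(1)): returned 'T', offset=11
After 4 (read(3)): returned 'NR4', offset=14
After 5 (seek(-3, END)): offset=16
After 6 (seek(-4, CUR)): offset=12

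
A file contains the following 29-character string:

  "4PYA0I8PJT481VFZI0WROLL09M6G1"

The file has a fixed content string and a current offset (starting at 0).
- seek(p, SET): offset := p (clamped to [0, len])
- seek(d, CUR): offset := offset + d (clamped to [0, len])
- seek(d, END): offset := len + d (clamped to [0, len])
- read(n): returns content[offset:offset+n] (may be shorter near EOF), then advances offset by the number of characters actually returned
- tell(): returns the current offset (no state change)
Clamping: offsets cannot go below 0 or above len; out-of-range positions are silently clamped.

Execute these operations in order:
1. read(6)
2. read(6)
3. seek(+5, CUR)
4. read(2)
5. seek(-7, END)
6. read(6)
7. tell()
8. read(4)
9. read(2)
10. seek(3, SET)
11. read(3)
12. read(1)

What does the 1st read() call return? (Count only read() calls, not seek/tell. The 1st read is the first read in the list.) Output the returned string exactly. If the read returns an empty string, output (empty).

After 1 (read(6)): returned '4PYA0I', offset=6
After 2 (read(6)): returned '8PJT48', offset=12
After 3 (seek(+5, CUR)): offset=17
After 4 (read(2)): returned '0W', offset=19
After 5 (seek(-7, END)): offset=22
After 6 (read(6)): returned 'L09M6G', offset=28
After 7 (tell()): offset=28
After 8 (read(4)): returned '1', offset=29
After 9 (read(2)): returned '', offset=29
After 10 (seek(3, SET)): offset=3
After 11 (read(3)): returned 'A0I', offset=6
After 12 (read(1)): returned '8', offset=7

Answer: 4PYA0I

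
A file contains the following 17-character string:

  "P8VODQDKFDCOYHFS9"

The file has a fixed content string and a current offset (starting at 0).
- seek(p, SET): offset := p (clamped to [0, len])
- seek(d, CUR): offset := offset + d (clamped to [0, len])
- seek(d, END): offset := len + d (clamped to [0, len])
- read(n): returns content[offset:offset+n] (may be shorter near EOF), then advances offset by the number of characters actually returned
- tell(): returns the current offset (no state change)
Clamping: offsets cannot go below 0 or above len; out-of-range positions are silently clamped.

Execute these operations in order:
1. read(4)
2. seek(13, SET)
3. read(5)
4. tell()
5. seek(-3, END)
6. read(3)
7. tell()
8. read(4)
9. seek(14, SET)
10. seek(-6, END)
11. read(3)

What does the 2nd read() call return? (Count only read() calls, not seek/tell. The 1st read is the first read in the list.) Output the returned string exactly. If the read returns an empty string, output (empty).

Answer: HFS9

Derivation:
After 1 (read(4)): returned 'P8VO', offset=4
After 2 (seek(13, SET)): offset=13
After 3 (read(5)): returned 'HFS9', offset=17
After 4 (tell()): offset=17
After 5 (seek(-3, END)): offset=14
After 6 (read(3)): returned 'FS9', offset=17
After 7 (tell()): offset=17
After 8 (read(4)): returned '', offset=17
After 9 (seek(14, SET)): offset=14
After 10 (seek(-6, END)): offset=11
After 11 (read(3)): returned 'OYH', offset=14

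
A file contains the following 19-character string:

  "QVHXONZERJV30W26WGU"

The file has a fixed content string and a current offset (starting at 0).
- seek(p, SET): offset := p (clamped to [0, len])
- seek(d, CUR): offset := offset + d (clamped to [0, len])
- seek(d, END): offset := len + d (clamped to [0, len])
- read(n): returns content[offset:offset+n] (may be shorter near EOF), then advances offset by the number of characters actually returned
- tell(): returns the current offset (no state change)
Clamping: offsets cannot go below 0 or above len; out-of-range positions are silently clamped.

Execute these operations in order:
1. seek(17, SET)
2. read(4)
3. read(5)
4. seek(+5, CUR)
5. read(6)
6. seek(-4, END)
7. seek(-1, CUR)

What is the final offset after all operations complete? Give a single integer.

Answer: 14

Derivation:
After 1 (seek(17, SET)): offset=17
After 2 (read(4)): returned 'GU', offset=19
After 3 (read(5)): returned '', offset=19
After 4 (seek(+5, CUR)): offset=19
After 5 (read(6)): returned '', offset=19
After 6 (seek(-4, END)): offset=15
After 7 (seek(-1, CUR)): offset=14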